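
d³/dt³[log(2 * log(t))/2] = (2*log(t)^2 + 3*log(t) + 2)/(2*t^3*log(t)^3)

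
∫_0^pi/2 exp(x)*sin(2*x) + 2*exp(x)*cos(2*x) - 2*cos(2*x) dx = 0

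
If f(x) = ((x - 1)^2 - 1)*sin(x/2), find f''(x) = -x^2*sin(x/2)/4 + x*sin(x/2)/2 + 2*x*cos(x/2) + 2*sin(x/2) - 2*cos(x/2)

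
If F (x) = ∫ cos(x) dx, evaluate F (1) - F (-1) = 2*sin(1)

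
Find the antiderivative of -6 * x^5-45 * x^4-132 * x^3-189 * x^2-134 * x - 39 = -x^6 - 9*x^5 - 33*x^4 - 63*x^3 - 67*x^2 - 39*x + C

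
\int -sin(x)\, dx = cos(x) + C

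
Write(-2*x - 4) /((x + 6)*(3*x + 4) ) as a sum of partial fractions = -2/(7*(3*x + 4)) - 4/(7*(x + 6))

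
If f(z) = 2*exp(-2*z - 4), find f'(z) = -4*exp(-2*z - 4)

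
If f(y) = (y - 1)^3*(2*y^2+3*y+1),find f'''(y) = 120*y^2 - 72*y - 12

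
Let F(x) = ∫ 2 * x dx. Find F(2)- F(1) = 3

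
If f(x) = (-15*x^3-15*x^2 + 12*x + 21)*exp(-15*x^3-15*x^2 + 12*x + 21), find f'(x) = (675*x^5 + 1125*x^4 - 270*x^3 - 1530*x^2 - 516*x + 264)*exp(-15*x^3 - 15*x^2 + 12*x + 21)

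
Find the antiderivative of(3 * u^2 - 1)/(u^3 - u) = log(2*u^3 - 2*u) + C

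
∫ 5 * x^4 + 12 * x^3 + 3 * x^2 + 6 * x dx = x^5 + 3*x^4 + x^3 + 3*x^2 + C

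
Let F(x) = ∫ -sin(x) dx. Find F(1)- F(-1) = 0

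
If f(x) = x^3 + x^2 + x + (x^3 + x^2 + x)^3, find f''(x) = 72*x^7 + 168*x^6 + 252*x^5 + 210*x^4 + 120*x^3 + 36*x^2 + 12*x + 2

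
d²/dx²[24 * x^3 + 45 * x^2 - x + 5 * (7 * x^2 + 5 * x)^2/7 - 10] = 420*x^2 + 444*x + 880/7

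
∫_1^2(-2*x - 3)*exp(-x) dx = -7*exp(-1) + 9*exp(-2)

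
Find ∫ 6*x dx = 3*x^2 + C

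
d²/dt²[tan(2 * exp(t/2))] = (exp(t/2)/2 + 2*exp(t)*sin(2*exp(t/2))/cos(2*exp(t/2)))/cos(2*exp(t/2))^2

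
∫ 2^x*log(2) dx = 2^x + C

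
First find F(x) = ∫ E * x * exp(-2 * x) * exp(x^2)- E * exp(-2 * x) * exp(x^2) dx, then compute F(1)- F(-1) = 1/2 - exp(4)/2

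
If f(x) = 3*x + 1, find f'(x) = 3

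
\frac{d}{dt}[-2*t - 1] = -2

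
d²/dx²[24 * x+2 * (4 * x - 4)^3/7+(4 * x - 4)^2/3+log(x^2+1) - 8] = (2304*x^5 - 2080*x^4 + 4608*x^3 - 4202*x^2 + 2304*x - 2038)/(21*x^4 + 42*x^2 + 21)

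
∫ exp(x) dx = exp(x) + C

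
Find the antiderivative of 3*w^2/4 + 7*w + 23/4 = w^3/4 + 7*w^2/2 + 23*w/4 + C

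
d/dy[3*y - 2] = 3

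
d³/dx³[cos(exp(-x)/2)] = (4*exp(2*x)*sin(exp(-x)/2) + 6*exp(x)*cos(exp(-x)/2) - sin(exp(-x)/2))*exp(-3*x)/8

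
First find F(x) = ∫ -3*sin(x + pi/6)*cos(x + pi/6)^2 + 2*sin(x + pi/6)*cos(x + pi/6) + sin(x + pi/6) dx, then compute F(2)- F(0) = -cos(pi/6 + 2)^2 + cos(pi/6 + 2)^3 + sqrt(3)/8 + 3/4 - cos(pi/6 + 2)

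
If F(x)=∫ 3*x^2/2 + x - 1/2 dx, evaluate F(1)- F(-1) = 0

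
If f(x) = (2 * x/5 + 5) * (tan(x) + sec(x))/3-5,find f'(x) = 2*x*tan(x)^2/15 + 2*x*tan(x)*sec(x)/15 + 2*x/15 + 5*tan(x)^2/3 + 5*tan(x)*sec(x)/3 + 2*tan(x)/15 + 2*sec(x)/15 + 5/3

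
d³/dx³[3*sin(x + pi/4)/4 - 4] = -3*cos(x + pi/4)/4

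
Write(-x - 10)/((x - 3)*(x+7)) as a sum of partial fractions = 3/(10*(x + 7)) - 13/(10*(x - 3))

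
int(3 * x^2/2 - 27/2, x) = x^3/2 - 27*x/2 + C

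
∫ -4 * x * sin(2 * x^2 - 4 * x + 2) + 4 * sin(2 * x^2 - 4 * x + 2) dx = cos(2*(x - 1)^2) + C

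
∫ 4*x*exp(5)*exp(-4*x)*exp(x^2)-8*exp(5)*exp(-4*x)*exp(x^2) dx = 2*exp((x - 2)^2 + 1) + C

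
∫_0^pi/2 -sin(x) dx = -1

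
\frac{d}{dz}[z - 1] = 1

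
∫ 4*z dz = 2*z^2 + C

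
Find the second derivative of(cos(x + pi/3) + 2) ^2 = sqrt(3)*sin(2*x) + cos(2*x) - 4*cos(x + pi/3)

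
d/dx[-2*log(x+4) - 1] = -2/(x + 4)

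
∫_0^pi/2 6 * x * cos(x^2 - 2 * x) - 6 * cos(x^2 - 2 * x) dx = -3*sin(pi^2/4)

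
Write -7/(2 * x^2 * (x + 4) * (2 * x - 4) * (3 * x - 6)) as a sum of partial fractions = -7/(6912*(x + 4)) + 49/(1728*(x - 2)) - 7/(288*(x - 2)^2) - 7/(256*x) - 7/(192*x^2)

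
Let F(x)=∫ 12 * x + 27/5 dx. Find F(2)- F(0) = 174/5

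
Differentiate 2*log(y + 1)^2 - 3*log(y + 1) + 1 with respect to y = (4*log(y + 1) - 3)/(y + 1)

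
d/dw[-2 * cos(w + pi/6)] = 2*sin(w + pi/6)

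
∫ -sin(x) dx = cos(x) + C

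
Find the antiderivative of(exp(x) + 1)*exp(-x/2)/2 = 2*sinh(x/2) + C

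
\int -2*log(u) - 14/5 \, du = 2*u*(-5*log(u) - 2)/5 + C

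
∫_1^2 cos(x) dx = -sin(1) + sin(2)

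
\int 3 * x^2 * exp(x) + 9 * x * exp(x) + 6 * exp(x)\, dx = 3*(x^2 + x + 1)*exp(x) + C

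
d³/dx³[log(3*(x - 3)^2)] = 4/(x^3 - 9*x^2 + 27*x - 27)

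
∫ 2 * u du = u^2 + C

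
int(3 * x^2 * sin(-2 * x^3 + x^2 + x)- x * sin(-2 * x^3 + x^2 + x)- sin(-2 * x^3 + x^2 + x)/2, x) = cos(x*(-2*x^2 + x + 1))/2 + C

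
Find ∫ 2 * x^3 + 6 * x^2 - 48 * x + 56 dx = x^4/2 + 2*x^3 - 24*x^2 + 56*x + C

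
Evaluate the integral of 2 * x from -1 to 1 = 0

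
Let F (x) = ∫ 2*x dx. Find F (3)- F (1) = 8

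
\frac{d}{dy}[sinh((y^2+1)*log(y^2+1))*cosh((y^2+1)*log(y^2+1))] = 2*y*(log(y^2 + 1) + 1)*cosh(2*(y^2 + 1)*log(y^2 + 1))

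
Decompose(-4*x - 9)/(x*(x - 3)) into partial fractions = -7/(x - 3) + 3/x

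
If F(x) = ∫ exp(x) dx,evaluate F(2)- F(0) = -1 + exp(2)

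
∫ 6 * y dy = 3*y^2 + C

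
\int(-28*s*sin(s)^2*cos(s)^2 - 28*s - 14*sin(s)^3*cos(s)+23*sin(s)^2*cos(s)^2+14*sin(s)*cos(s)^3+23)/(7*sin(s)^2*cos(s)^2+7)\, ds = -2*s^2 + 23*s/7 + log(9/8 - cos(4*s)/8) + C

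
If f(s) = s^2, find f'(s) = 2*s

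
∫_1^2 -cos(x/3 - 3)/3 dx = -sin(8/3) + sin(7/3)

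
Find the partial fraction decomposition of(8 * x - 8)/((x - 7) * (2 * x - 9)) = -56/(5*(2*x - 9)) + 48/(5*(x - 7))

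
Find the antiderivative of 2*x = x^2 + C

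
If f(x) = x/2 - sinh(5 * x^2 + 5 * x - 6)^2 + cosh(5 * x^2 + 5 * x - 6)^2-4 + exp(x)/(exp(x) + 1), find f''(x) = (-exp(2*x) + exp(x))/(exp(3*x) + 3*exp(2*x) + 3*exp(x) + 1)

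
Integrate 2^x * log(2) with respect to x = 2^x + C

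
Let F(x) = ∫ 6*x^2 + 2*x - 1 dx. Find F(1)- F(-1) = 2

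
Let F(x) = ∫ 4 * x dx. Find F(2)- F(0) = 8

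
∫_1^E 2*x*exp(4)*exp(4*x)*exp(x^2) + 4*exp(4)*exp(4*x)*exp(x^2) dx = -exp(9) + exp((2 + E)^2)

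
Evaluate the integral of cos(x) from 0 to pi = 0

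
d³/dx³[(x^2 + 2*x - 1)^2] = 24*x + 24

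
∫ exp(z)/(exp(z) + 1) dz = log(3*exp(z) + 3) + C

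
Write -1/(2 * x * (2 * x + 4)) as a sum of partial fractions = 1/(8*(x + 2)) - 1/(8*x)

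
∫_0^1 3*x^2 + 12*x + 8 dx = 15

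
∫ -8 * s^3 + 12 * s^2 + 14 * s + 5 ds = -2*s^4 + 4*s^3 + 7*s^2 + 5*s + C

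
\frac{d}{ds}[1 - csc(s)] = cot(s)*csc(s)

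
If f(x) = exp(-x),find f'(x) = -exp(-x)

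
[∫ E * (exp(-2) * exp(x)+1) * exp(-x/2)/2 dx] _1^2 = -exp(-1/2) + exp(1/2)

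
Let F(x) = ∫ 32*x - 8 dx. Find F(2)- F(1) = 40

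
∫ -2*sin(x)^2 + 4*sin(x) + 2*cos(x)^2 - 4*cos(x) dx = (sqrt(2)*sin(x + pi/4) - 2)^2 + C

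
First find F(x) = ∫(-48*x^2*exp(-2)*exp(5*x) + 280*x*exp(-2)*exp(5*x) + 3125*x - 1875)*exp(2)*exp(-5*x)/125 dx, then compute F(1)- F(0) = -2*exp(2) - 3*exp(-3) + 124/125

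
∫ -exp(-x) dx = exp(-x) + C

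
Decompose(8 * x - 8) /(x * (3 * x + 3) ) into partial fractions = 16/(3*(x + 1)) - 8/(3*x)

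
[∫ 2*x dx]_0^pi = pi^2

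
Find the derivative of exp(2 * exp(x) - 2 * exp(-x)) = (2*exp(2*exp(x) - 2*exp(-x)) + 2*exp(2*x + 2*exp(x) - 2*exp(-x)))*exp(-x)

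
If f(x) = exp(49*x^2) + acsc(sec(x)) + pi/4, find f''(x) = 98*(98*x^2 + 1)*exp(49*x^2)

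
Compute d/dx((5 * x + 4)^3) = 375*x^2 + 600*x + 240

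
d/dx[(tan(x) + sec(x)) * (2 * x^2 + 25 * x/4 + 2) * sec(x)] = (16*x^2*sin(x) - 4*x^2*cos(2*x) + 12*x^2 + 50*x*sin(x) + 8*x*sin(2*x) + 16*x*cos(x) - 25*x*cos(2*x)/2 + 75*x/2 + 16*sin(x) + 25*sin(2*x)/2 + 25*cos(x) - 4*cos(2*x) + 12)/(3*cos(x) + cos(3*x))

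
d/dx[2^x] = 2^x*log(2)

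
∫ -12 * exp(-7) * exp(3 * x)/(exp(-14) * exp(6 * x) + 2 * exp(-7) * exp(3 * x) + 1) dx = (-3*exp(3*x) + exp(7))/(exp(3*x) + exp(7)) + C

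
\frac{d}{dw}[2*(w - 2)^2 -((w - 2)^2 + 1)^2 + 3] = -4*w^3 + 24*w^2 - 48*w + 32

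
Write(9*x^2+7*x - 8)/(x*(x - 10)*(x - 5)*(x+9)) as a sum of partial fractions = -47/(171*(x + 9)) - 18/(25*(x - 5)) + 481/(475*(x - 10)) - 4/(225*x)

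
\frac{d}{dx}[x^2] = 2*x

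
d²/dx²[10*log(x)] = -10/x^2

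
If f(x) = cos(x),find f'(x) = -sin(x)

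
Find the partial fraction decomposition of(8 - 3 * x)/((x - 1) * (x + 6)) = -26/(7*(x + 6)) + 5/(7*(x - 1))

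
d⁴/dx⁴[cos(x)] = cos(x)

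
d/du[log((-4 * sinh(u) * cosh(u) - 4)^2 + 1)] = (8*sinh(4*u) + 32*cosh(2*u))/(16*sinh(2*u) + 2*cosh(4*u) + 15)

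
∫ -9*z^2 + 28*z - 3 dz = -3*z^3 + 14*z^2 - 3*z + C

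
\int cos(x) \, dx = sin(x) + C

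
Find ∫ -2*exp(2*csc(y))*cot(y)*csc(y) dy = exp(2*csc(y)) + C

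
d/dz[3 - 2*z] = -2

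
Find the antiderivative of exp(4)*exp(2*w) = exp(2*w + 4)/2 + C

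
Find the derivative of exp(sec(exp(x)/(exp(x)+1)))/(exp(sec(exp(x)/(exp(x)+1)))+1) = exp(x + sec(exp(x)/(exp(x) + 1)))*tan(exp(x)/(exp(x) + 1))*sec(exp(x)/(exp(x) + 1))/((exp(x) + 1)^2*(exp(1/cos(exp(x)/(exp(x) + 1))) + 1)^2)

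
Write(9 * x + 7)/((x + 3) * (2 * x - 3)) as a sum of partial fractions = 41/(9*(2*x - 3)) + 20/(9*(x + 3))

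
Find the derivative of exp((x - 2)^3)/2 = 3*x^2*exp(x^3 - 6*x^2 + 12*x - 8)/2 - 6*x*exp(x^3 - 6*x^2 + 12*x - 8) + 6*exp(x^3 - 6*x^2 + 12*x - 8)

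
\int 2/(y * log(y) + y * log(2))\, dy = 2*log(log(2*y)) + C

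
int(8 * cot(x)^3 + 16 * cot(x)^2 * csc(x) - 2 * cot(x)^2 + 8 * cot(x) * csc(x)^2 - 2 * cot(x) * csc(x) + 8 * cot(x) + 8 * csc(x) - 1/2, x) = 3*x/2 - 4*(cot(x) + csc(x))^2 + 2*cot(x) + 2*csc(x) + C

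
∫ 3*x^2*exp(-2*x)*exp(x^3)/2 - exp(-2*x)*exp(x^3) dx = exp(x*(x^2 - 2))/2 + C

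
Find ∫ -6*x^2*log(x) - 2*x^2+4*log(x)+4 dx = 2*x*(2 - x^2)*log(x) + C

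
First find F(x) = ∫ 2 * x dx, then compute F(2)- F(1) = 3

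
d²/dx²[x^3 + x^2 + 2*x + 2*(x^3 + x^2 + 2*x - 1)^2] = 60*x^4 + 80*x^3 + 120*x^2 + 30*x + 10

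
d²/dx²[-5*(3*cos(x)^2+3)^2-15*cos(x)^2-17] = 720*sin(x)^4 - 1320*sin(x)^2 + 390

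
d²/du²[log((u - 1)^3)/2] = -3/(2*u^2 - 4*u + 2)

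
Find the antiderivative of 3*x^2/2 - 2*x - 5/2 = x^3/2 - x^2 - 5*x/2 + C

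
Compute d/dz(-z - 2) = -1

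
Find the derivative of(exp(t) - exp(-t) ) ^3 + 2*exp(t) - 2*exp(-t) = (3*exp(6*t) - exp(4*t) - exp(2*t) + 3)*exp(-3*t)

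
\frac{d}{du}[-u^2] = -2*u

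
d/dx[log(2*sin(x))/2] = 1/(2*tan(x))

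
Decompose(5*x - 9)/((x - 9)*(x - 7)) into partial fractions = -13/(x - 7) + 18/(x - 9)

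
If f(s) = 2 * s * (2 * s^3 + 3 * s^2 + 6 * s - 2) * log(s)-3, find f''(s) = (48*s^3*log(s) + 28*s^3 + 36*s^2*log(s) + 30*s^2 + 24*s*log(s) + 36*s - 4)/s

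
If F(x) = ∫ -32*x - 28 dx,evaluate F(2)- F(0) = -120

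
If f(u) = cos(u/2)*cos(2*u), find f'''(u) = 49*sin(u/2)*cos(2*u)/8 + 19*sin(2*u)*cos(u/2)/2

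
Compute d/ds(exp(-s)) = -exp(-s)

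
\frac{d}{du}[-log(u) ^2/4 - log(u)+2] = (-log(u) - 2)/(2*u)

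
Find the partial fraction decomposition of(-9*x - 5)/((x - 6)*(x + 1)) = -4/(7*(x + 1)) - 59/(7*(x - 6))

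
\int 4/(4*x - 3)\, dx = log(9 - 12*x) + C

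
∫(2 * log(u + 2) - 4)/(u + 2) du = (log(u + 2) - 2)^2 + C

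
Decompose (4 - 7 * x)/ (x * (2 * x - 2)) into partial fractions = -3/(2*(x - 1)) - 2/x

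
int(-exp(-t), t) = exp(-t) + C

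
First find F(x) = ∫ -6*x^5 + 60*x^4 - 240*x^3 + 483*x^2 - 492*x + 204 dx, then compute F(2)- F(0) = 72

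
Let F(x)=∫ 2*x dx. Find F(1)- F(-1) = 0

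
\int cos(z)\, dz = sin(z) + C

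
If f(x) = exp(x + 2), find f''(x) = exp(x + 2)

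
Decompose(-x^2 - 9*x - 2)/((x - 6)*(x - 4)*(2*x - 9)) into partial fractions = 251/(3*(2*x - 9)) - 27/(x - 4) - 46/(3*(x - 6))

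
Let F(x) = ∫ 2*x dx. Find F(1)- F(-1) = 0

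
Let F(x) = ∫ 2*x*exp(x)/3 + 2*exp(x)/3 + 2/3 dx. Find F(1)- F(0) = 2/3 + 2*E/3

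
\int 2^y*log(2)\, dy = 2^y + C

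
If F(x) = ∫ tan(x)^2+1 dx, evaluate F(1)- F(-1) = 2*tan(1)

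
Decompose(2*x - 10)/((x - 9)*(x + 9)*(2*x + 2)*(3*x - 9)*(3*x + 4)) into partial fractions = 171/(9269*(3*x + 4)) - 7/(59616*(x + 9)) - 1/(160*(x + 1)) + 1/(5616*(x - 3)) + 1/(25110*(x - 9))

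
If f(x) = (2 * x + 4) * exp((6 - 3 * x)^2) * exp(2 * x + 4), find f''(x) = 648*x^3*exp(9*x^2 - 34*x + 40) - 1152*x^2*exp(9*x^2 - 34*x + 40) - 2476*x*exp(9*x^2 - 34*x + 40) + 4560*exp(9*x^2 - 34*x + 40)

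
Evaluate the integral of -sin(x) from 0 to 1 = -1 + cos(1)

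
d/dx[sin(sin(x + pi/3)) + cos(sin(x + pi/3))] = sqrt(2)*cos(x + pi/3)*cos(sin(x)/2 + sqrt(3)*cos(x)/2 + pi/4)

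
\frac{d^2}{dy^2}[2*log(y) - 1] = -2/y^2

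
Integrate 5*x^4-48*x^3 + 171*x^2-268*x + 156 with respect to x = x^5 - 12*x^4 + 57*x^3 - 134*x^2 + 156*x + C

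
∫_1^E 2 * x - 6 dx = -4 + (3 - E)^2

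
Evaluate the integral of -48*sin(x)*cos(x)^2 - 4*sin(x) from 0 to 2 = -20 + 16*cos(2) + 4*cos(6)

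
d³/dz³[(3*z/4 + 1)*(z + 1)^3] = 18*z + 39/2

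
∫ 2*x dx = x^2 + C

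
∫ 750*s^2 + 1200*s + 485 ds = 250*s^3 + 600*s^2 + 485*s + C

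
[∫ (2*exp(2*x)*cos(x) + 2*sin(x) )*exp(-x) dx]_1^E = (-exp(-E) + exp(E))*(cos(E) + sin(E)) - (E - exp(-1))*(cos(1) + sin(1))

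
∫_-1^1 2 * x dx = 0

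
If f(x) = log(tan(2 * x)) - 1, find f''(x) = 4*(tan(2*x)^4 - 1)/tan(2*x)^2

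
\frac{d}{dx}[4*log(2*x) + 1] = 4/x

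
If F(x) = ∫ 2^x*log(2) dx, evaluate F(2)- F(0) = 3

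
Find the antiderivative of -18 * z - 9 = -9*z^2 - 9*z + C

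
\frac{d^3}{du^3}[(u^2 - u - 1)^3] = 120*u^3 - 180*u^2 + 30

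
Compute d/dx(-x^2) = -2*x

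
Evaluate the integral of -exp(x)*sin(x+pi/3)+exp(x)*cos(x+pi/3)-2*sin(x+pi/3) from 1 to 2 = (2 + exp(2))*cos(pi/3 + 2) - (2 + E)*cos(1 + pi/3)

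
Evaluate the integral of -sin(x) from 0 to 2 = -1 + cos(2)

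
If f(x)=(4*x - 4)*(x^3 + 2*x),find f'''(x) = 96*x - 24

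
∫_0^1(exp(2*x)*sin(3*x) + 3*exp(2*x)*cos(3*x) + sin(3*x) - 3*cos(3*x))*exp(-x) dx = (E - exp(-1))*sin(3)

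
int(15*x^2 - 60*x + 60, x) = 5*x^3 - 30*x^2 + 60*x + C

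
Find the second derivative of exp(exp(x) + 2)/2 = exp(x + exp(x) + 2)/2 + exp(2*x + exp(x) + 2)/2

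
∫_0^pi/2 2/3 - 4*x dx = -pi^2/2 + pi/3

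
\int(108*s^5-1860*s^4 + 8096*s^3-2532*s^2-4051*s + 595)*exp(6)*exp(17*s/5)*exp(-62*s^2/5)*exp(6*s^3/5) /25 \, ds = -(s - 10)*(-6*s^2 + 2*s + 3)*exp(-(s - 10)*(-6*s^2 + 2*s + 3)/5)/5 + C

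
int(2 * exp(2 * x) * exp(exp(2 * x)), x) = exp(exp(2*x)) + C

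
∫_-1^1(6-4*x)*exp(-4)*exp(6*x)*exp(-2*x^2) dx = 1 - exp(-12)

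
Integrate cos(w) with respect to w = sin(w) + C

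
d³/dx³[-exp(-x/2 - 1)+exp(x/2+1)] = (exp(x + 2) + 1)*exp(-x/2 - 1)/8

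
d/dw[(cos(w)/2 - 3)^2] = (3 - cos(w)/2)*sin(w)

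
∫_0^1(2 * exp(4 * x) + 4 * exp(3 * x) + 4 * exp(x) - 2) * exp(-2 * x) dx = -4 + (-exp(-1) + 2 + E)^2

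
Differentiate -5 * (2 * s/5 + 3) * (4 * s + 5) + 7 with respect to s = -16*s - 70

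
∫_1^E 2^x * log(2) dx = -2 + 2^E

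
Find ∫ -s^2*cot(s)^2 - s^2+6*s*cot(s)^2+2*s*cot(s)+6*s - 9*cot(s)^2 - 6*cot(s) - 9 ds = (s - 3)^2*cot(s) + C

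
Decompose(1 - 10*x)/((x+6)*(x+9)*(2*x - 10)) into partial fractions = 13/(12*(x + 9)) - 61/(66*(x + 6)) - 7/(44*(x - 5))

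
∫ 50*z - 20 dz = 25*z^2 - 20*z + C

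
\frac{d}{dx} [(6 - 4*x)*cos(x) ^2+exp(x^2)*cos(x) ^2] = 2*x*exp(x^2)*cos(x)^2 + 4*x*sin(2*x) - exp(x^2)*sin(2*x) - 6*sin(2*x) - 4*cos(x)^2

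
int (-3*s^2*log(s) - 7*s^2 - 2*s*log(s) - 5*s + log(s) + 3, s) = -s*(log(s) + 2)*(s^2 + s - 1) + C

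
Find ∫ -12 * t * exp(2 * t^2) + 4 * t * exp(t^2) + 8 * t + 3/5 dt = 4*t^2 + 3*t/5 - 3*exp(2*t^2) + 2*exp(t^2) + C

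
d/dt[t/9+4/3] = 1/9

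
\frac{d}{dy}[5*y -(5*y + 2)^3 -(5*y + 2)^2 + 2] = -375*y^2 - 350*y - 75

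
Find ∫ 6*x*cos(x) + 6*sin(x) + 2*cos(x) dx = (6*x + 2)*sin(x) + C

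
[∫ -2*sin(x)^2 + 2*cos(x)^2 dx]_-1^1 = 2*sin(2)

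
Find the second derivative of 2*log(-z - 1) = -2/(z^2 + 2*z + 1)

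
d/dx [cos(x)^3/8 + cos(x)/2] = (3*sin(x)^2 - 7)*sin(x)/8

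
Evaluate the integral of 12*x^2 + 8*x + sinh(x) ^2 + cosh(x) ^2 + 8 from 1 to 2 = -sinh(2)/2 + sinh(4)/2 + 48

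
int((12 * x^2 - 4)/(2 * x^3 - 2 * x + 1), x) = 2*log(2*x^3 - 2*x + 1) + C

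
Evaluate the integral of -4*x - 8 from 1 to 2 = -14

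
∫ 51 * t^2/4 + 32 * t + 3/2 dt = 17*t^3/4 + 16*t^2 + 3*t/2 + C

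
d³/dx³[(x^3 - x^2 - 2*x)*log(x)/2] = (6*x^2*log(x) + 11*x^2 - 2*x + 2)/(2*x^2)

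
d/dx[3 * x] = 3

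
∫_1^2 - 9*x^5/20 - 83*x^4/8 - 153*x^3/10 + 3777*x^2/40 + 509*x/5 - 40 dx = 1033/5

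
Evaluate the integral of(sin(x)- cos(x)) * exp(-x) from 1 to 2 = -exp(-2)*sin(2) + exp(-1)*sin(1)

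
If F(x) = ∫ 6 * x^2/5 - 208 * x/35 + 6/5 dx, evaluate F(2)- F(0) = -44/7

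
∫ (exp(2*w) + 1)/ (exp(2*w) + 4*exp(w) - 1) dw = log(2*sinh(w) + 4) + C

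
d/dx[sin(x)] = cos(x)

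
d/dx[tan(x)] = cos(x)^(-2)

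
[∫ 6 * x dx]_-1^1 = 0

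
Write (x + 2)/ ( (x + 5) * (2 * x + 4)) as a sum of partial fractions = 1/(2*(x + 5))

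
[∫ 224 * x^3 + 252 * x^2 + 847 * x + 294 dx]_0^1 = 1715/2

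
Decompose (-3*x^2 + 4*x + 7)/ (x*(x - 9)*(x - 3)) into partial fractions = 4/(9*(x - 3)) - 100/(27*(x - 9)) + 7/(27*x)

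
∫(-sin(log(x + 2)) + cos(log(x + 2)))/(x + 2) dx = sqrt(2)*sin(log(x + 2) + pi/4) + C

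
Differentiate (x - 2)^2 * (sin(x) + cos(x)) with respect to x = -x^2*sin(x) + x^2*cos(x) + 6*x*sin(x) - 2*x*cos(x) - 8*sin(x)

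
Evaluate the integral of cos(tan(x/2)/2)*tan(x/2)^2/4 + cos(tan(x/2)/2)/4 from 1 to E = -sin(tan(1/2)/2) + sin(tan(E/2)/2)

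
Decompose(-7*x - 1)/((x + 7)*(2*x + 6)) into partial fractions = -6/(x + 7) + 5/(2*(x + 3))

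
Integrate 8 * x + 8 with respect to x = 4*x^2 + 8*x + C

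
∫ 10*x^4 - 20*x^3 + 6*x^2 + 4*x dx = 2*x^5 - 5*x^4 + 2*x^3 + 2*x^2 + C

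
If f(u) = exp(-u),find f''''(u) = exp(-u)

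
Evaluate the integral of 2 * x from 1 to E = -1 + exp(2)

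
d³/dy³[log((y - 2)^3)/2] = 3/(y^3 - 6*y^2 + 12*y - 8)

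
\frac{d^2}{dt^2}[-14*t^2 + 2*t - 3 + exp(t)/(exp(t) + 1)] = (-28*exp(3*t) - 85*exp(2*t) - 83*exp(t) - 28)/(exp(3*t) + 3*exp(2*t) + 3*exp(t) + 1)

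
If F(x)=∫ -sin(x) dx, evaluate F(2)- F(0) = -1 + cos(2)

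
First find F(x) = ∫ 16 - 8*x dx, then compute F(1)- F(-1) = 32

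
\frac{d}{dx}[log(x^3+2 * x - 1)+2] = (3*x^2 + 2)/(x^3 + 2*x - 1)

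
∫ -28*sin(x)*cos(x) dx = 14*cos(x)^2 + C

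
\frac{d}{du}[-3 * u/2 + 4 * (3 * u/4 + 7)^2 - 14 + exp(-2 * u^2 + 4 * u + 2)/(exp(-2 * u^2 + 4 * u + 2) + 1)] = (9*u*exp(-4*u^2 + 8*u + 4) + 10*u*exp(-2*u^2 + 4*u + 2) + 9*u + 81*exp(-4*u^2 + 8*u + 4) + 170*exp(-2*u^2 + 4*u + 2) + 81)/(2*exp(4)*exp(8*u)*exp(-4*u^2) + 4*exp(2)*exp(4*u)*exp(-2*u^2) + 2)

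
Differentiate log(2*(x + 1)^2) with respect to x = 2/(x + 1)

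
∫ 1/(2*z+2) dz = log(-3*z - 3)/2 + C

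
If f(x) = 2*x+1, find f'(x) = 2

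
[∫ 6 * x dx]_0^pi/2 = 3*pi^2/4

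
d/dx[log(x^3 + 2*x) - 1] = (3*x^2 + 2)/(x^3 + 2*x)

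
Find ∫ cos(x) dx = sin(x) + C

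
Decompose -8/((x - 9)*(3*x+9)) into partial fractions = 2/(9*(x + 3)) - 2/(9*(x - 9))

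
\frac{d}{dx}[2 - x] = -1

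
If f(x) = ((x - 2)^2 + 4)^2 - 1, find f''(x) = 12*x^2 - 48*x + 64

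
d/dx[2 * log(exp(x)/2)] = 2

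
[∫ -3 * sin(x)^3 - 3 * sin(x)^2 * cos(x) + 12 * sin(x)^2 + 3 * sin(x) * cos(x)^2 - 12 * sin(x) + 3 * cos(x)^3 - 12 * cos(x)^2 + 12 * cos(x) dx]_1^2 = (-2 + cos(2) + sin(2))^3 - (-2 + cos(1) + sin(1))^3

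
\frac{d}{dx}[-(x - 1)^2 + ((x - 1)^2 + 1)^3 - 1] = 6*x^5 - 30*x^4 + 72*x^3 - 96*x^2 + 70*x - 22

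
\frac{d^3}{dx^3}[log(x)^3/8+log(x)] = (3*log(x)^2 - 9*log(x) + 11)/(4*x^3)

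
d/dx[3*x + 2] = 3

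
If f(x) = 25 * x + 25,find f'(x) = 25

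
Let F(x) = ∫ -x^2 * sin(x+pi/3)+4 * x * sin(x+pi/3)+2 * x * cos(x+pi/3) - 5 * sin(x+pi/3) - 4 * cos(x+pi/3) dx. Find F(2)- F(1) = cos(pi/3 + 2) - 2*cos(1 + pi/3)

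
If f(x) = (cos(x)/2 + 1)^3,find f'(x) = 3*(sin(x)^2 - 4*cos(x) - 5)*sin(x)/8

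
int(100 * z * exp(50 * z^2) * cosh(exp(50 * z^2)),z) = sinh(exp(50*z^2)) + C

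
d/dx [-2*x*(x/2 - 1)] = 2 - 2*x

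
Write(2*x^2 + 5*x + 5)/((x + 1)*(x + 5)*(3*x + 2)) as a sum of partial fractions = 23/(13*(3*x + 2)) + 15/(26*(x + 5)) - 1/(2*(x + 1))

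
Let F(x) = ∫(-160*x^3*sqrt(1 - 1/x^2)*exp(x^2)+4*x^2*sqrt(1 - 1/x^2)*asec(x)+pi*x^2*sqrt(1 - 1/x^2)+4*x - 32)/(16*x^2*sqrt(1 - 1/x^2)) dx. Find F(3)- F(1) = -5*exp(9) - 5*asec(3)/4 + pi/8 + 5*E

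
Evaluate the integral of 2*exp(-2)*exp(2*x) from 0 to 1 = 1 - exp(-2)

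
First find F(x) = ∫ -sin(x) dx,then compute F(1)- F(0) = -1 + cos(1)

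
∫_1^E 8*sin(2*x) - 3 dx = -3*E - 4*cos(2*E) + 4*cos(2) + 3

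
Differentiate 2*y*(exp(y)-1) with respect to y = 2*y*exp(y) + 2*exp(y) - 2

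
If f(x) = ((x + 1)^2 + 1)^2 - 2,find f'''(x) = 24*x + 24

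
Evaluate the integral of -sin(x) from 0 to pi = -2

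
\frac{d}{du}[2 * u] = 2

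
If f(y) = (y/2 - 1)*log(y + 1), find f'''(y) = (-y - 7)/(2*y^3 + 6*y^2 + 6*y + 2)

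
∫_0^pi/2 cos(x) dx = 1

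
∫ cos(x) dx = sin(x) + C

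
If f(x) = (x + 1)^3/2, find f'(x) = 3*x^2/2 + 3*x + 3/2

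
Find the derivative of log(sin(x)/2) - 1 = 1/tan(x)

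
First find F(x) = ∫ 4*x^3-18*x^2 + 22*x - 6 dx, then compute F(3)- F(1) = 0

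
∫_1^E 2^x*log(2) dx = -2 + 2^E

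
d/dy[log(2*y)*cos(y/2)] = (-y*log(y)*sin(y/2) - y*log(2)*sin(y/2) + 2*cos(y/2))/(2*y)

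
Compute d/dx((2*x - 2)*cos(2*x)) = -4*x*sin(2*x) + 4*sin(2*x) + 2*cos(2*x)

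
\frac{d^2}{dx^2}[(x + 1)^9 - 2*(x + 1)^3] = 72*x^7 + 504*x^6 + 1512*x^5 + 2520*x^4 + 2520*x^3 + 1512*x^2 + 492*x + 60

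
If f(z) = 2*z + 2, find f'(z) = 2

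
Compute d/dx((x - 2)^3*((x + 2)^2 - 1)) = 5*x^4 - 8*x^3 - 27*x^2 + 44*x + 4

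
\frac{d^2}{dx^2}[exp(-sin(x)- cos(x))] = (-sin(2*x) + sqrt(2)*sin(x + pi/4) + 1)*exp(-sqrt(2)*sin(x + pi/4))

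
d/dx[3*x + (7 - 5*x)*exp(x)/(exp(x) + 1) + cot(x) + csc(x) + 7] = (-5*x*exp(x) - exp(2*x)*cot(x)^2 - exp(2*x)*cot(x)*csc(x) - 3*exp(2*x) - 2*exp(x)*cot(x)^2 - 2*exp(x)*cot(x)*csc(x) + 6*exp(x) - cot(x)^2 - cot(x)*csc(x) + 2)/(exp(2*x) + 2*exp(x) + 1)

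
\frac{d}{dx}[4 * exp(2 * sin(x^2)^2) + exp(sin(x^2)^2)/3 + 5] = 2*x*(exp(cos(2*x^2)/2 - 1/2)/3 + 8)*exp(1 - cos(2*x^2))*sin(2*x^2)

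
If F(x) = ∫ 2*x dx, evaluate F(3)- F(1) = 8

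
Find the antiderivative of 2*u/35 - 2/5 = u^2/35 - 2*u/5 + C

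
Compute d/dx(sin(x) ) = cos(x)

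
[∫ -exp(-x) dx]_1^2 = -exp(-1) + exp(-2)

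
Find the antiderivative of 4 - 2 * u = -u^2 + 4*u + C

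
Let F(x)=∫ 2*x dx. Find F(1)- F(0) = 1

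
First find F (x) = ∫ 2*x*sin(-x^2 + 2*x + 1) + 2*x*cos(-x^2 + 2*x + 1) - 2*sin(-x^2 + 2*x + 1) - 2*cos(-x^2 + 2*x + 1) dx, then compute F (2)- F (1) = -sin(1) - cos(2) + cos(1) + sin(2)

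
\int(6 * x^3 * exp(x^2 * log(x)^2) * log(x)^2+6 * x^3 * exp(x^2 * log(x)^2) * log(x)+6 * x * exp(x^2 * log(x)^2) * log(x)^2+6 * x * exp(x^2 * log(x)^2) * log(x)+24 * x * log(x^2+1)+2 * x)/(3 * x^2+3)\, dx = exp(x^2*log(x)^2) + 2*log(x^2 + 1)^2 + log(x^2 + 1)/3 + C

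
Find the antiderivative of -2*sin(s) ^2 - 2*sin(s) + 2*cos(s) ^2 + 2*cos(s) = (sqrt(2)*sin(s + pi/4) + 1)^2 + C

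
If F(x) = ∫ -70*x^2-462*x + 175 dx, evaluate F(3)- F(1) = -6314/3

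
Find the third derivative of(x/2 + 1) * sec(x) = (-x*sin(x)/(2*cos(x)) + 3*x*sin(x)/cos(x)^3 - sin(x)/cos(x) + 6*sin(x)/cos(x)^3 - 3/2 + 3/cos(x)^2)/cos(x)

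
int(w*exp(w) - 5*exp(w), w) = (w - 6)*exp(w) + C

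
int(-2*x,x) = -x^2 + C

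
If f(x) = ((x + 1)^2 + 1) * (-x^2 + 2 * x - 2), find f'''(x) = -24*x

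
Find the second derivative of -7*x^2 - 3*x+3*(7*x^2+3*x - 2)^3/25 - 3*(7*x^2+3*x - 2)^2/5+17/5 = 6174*x^4/5 + 5292*x^3/5 - 504*x^2 - 1566*x/5 + 16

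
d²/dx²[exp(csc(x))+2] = (-1 + 2/sin(x)^2 + cos(x)^2/sin(x)^3)*exp(1/sin(x))/sin(x)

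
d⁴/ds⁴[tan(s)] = 24*tan(s)^5 + 40*tan(s)^3 + 16*tan(s)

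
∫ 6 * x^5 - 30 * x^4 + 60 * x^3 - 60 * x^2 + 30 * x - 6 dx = x^6 - 6*x^5 + 15*x^4 - 20*x^3 + 15*x^2 - 6*x + C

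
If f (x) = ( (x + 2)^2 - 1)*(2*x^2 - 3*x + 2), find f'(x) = 8*x^3 + 15*x^2 - 8*x - 1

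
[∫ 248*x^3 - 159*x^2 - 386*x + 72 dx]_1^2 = 52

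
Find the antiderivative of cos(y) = sin(y) + C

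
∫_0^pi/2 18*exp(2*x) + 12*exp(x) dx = -25 + (2 + 3*exp(pi/2))^2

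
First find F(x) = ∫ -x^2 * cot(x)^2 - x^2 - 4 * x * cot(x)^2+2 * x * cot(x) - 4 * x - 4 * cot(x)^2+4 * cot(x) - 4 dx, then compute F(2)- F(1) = 16*cot(2) - 9*cot(1)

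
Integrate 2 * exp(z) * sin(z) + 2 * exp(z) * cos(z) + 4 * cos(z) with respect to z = (2*exp(z) + 4)*sin(z) + C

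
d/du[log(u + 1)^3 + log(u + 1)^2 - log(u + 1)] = (3*log(u + 1)^2 + 2*log(u + 1) - 1)/(u + 1)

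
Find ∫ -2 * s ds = -s^2 + C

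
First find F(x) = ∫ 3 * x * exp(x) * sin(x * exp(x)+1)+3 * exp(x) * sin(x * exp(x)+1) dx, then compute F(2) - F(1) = 3*cos(1 + E) - 3*cos(1 + 2*exp(2))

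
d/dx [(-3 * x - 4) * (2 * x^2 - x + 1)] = -18*x^2 - 10*x + 1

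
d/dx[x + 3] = 1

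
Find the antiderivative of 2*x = x^2 + C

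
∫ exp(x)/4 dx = exp(x)/4 + C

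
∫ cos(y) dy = sin(y) + C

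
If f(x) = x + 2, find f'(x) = 1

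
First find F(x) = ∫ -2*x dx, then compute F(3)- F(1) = -8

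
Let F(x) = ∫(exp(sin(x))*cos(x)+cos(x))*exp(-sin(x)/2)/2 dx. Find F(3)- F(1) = -exp(sin(1)/2) - exp(-sin(3)/2) + exp(-sin(1)/2) + exp(sin(3)/2)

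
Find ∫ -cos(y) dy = -sin(y) + C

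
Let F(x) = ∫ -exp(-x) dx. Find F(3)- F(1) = -exp(-1) + exp(-3)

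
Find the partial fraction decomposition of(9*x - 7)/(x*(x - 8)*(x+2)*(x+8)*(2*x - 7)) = -56/(2277*(2*x - 7)) - 79/(17664*(x + 8)) + 5/(264*(x + 2)) + 13/(2304*(x - 8)) - 1/(128*x)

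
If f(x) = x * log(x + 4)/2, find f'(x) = (x*log(x + 4) + x + 4*log(x + 4))/(2*x + 8)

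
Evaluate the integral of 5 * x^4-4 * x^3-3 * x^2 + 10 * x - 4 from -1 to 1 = -8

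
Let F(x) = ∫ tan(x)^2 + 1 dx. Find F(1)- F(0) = tan(1)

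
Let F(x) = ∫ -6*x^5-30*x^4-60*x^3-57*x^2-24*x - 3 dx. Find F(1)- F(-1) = -56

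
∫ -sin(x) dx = cos(x) + C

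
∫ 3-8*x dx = -4*x^2 + 3*x + C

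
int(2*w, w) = w^2 + C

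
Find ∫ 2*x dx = x^2 + C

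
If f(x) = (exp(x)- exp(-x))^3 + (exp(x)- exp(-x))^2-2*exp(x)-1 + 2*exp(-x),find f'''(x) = (27*exp(6*x) + 8*exp(5*x) - 5*exp(4*x) - 5*exp(2*x) - 8*exp(x) + 27)*exp(-3*x)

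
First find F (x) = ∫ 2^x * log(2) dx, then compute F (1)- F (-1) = 3/2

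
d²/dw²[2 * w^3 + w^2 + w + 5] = 12*w + 2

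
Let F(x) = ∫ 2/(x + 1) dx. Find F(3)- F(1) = -log(12) + log(48)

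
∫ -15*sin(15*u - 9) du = cos(15*u - 9) + C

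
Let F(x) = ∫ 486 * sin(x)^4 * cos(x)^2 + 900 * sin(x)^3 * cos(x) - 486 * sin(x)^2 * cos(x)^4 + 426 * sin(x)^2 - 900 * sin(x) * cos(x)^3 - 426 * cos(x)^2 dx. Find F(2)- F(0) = -3*(75*sin(4)/2 + 27*sin(4)^2/4 + 71)*sin(4)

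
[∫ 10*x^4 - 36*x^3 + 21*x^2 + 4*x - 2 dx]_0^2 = -20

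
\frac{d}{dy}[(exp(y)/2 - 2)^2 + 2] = exp(2*y)/2 - 2*exp(y)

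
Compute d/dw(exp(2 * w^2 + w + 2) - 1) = 4*w*exp(2*w^2 + w + 2) + exp(2*w^2 + w + 2)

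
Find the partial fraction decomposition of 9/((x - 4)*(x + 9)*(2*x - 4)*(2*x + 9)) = 4/(221*(2*x + 9)) - 1/(286*(x + 9)) - 9/(572*(x - 2)) + 9/(884*(x - 4))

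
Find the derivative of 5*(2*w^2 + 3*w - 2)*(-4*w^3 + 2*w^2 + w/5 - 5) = -200*w^4 - 160*w^3 + 216*w^2 - 134*w - 77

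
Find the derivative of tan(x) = cos(x)^(-2)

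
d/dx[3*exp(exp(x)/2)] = 3*exp(x + exp(x)/2)/2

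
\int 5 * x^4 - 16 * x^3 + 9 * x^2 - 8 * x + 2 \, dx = x^5 - 4*x^4 + 3*x^3 - 4*x^2 + 2*x + C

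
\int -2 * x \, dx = -x^2 + C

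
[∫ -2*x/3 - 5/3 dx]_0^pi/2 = -2 + (1 - pi/2)*(pi/6 + 2)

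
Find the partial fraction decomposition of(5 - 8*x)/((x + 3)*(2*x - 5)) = -30/(11*(2*x - 5)) - 29/(11*(x + 3))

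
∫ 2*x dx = x^2 + C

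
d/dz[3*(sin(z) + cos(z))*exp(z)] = 6*exp(z)*cos(z)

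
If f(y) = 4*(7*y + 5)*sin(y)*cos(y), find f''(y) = -56*y*sin(2*y) - 40*sin(2*y) + 56*cos(2*y)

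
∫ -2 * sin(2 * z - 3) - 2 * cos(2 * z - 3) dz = -sin(2*z - 3) + cos(2*z - 3) + C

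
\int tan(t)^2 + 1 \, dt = tan(t) + C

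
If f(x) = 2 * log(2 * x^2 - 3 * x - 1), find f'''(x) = (64*x^3 - 144*x^2 + 312*x - 180)/(8*x^6 - 36*x^5 + 42*x^4 + 9*x^3 - 21*x^2 - 9*x - 1)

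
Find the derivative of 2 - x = -1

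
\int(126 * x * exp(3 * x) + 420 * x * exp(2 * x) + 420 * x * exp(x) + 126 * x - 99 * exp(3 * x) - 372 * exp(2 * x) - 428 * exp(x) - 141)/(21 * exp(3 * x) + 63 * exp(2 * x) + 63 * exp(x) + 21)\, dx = (9*(3*x - 4)*(exp(x) + 1)^2 + 7*((3*x - 4)*(exp(x) + 1) + exp(x))^2 + 9*(exp(x) + 1)*exp(x))/(21*(exp(x) + 1)^2) + C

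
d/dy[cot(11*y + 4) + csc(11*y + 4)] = -11*cot(11*y + 4)^2 - 11*cot(11*y + 4)*csc(11*y + 4) - 11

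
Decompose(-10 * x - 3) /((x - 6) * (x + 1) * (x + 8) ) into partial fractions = 11/(14*(x + 8)) - 1/(7*(x + 1)) - 9/(14*(x - 6))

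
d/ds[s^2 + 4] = 2*s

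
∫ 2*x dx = x^2 + C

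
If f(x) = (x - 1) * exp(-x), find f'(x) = (2 - x)*exp(-x)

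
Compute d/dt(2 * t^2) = 4*t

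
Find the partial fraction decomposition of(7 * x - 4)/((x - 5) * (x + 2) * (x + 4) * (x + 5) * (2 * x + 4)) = -13/(60*(x + 5)) + 4/(9*(x + 4)) - 34/(147*(x + 2)) + 3/(14*(x + 2)^2) + 31/(8820*(x - 5))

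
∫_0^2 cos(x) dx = sin(2)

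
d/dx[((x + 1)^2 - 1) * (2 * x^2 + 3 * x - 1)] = 8*x^3 + 21*x^2 + 10*x - 2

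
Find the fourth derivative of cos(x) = cos(x)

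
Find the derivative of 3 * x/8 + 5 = 3/8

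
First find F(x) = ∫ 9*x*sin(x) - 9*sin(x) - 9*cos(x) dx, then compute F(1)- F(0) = -9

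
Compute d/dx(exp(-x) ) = -exp(-x)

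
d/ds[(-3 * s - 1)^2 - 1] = 18*s + 6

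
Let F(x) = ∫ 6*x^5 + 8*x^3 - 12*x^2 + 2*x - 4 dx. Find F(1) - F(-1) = -16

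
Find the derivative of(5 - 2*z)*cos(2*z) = 4*z*sin(2*z) - 10*sin(2*z) - 2*cos(2*z)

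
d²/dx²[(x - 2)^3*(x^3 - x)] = 30*x^4 - 120*x^3 + 132*x^2 - 12*x - 24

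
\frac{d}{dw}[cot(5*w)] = -5/sin(5*w)^2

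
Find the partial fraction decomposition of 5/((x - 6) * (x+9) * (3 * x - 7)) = -45/(374*(3*x - 7)) + 1/(102*(x + 9)) + 1/(33*(x - 6))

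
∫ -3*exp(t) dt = -3*exp(t) + C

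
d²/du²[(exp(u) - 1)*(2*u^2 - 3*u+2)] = 2*u^2*exp(u) + 5*u*exp(u) - 4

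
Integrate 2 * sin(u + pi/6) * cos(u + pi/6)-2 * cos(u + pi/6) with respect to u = (sin(u + pi/6) - 1)^2 + C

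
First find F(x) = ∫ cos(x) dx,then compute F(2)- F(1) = -sin(1) + sin(2)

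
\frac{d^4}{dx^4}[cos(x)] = cos(x)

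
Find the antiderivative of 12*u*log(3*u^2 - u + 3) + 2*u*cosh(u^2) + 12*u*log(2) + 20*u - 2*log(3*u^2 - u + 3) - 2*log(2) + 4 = 4*u^2 + 6*u + 2*(3*u^2 - u + 3)*log(6*u^2 - 2*u + 6) + sinh(u^2) + C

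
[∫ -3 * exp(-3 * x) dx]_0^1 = -1 + exp(-3)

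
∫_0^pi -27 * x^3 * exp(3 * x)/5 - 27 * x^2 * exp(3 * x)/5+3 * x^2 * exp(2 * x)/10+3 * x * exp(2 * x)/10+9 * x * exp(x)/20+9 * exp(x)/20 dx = -9*pi^3*exp(3*pi)/5 + 9*pi*exp(pi)/20 + 3*pi^2*exp(2*pi)/20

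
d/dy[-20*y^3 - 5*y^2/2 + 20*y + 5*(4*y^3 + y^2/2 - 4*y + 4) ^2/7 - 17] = 480*y^5/7 + 100*y^4/7 - 635*y^3/7 + 165*y/7 - 20/7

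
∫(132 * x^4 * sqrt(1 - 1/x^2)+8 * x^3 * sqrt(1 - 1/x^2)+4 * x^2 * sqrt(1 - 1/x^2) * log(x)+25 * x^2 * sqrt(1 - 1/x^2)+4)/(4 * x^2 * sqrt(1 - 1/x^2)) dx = 11*x^3 + x^2 + x*log(x) + 21*x/4 + asec(x) + C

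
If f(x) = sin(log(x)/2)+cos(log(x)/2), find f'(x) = sqrt(2)*cos(log(x)/2 + pi/4)/(2*x)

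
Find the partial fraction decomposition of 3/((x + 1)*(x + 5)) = -3/(4*(x + 5)) + 3/(4*(x + 1))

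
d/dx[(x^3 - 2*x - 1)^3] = 9*x^8 - 42*x^6 - 18*x^5 + 60*x^4 + 48*x^3 - 15*x^2 - 24*x - 6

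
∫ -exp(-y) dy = exp(-y) + C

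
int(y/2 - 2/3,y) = y^2/4 - 2*y/3 + C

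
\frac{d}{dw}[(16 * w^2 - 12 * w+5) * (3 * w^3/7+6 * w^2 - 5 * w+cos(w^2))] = 240*w^4/7 - 32*w^3*sin(w^2) + 2544*w^3/7 + 24*w^2*sin(w^2) - 3147*w^2/7 - 10*w*sin(w^2) + 32*w*cos(w^2) + 180*w - 12*cos(w^2) - 25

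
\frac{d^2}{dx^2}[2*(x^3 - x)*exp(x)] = 2*x^3*exp(x) + 12*x^2*exp(x) + 10*x*exp(x) - 4*exp(x)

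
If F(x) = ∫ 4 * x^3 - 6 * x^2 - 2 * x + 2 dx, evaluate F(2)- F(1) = 0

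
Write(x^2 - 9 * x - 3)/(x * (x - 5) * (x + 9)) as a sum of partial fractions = 53/(42*(x + 9)) - 23/(70*(x - 5)) + 1/(15*x)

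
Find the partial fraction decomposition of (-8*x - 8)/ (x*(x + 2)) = -4/(x + 2) - 4/x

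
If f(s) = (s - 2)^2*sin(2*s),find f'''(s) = -8*s^2*cos(2*s) - 24*s*sin(2*s) + 32*s*cos(2*s) + 48*sin(2*s) - 20*cos(2*s)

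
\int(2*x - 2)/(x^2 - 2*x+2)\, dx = log((x - 1)^2 + 1) + C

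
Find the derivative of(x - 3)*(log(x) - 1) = (x*log(x) - 3)/x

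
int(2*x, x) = x^2 + C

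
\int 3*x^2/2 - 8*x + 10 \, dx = x^3/2 - 4*x^2 + 10*x + C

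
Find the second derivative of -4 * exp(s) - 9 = -4*exp(s)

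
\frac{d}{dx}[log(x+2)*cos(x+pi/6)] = (-x*log(x + 2)*sin(x + pi/6) - 2*log(x + 2)*sin(x + pi/6) + cos(x + pi/6))/(x + 2)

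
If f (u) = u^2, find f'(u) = 2*u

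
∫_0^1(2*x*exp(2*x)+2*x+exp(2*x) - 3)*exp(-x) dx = E - exp(-1)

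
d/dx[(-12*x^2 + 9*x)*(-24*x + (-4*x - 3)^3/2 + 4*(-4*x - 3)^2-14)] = 1920*x^4 - 768*x^3 - 864*x^2 + 120*x + 153/2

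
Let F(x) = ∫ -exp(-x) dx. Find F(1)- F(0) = -1 + exp(-1)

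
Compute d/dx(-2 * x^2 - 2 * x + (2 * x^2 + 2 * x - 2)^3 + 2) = 48*x^5 + 120*x^4 - 120*x^2 - 4*x + 22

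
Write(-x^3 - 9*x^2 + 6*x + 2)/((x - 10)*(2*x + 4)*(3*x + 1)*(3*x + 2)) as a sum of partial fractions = -77/(384*(3*x + 2)) + 13/(465*(3*x + 1)) + 19/(240*(x + 2)) - 919/(11904*(x - 10))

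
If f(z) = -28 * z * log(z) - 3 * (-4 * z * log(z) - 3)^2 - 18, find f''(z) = (-96*z*log(z)^2 - 288*z*log(z) - 96*z - 100)/z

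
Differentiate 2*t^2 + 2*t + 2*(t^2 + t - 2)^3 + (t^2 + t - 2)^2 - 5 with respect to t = 12*t^5 + 30*t^4 - 20*t^3 - 60*t^2 + 22*t + 22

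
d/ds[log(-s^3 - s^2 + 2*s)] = (3*s^2 + 2*s - 2)/(s^3 + s^2 - 2*s)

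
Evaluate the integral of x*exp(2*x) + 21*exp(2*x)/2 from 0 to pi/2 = -5 + (pi/4 + 5)*exp(pi)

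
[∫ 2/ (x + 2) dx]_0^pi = -2*log(2) + 2*log(2 + pi)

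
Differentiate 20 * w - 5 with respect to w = 20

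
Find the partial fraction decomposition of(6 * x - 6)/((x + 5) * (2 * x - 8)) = 2/(x + 5) + 1/(x - 4)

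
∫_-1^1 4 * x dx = 0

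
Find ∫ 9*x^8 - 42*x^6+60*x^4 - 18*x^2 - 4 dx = x^9 - 6*x^7 + 12*x^5 - 6*x^3 - 4*x + C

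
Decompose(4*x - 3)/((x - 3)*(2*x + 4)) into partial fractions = 11/(10*(x + 2)) + 9/(10*(x - 3))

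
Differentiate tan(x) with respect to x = cos(x)^(-2)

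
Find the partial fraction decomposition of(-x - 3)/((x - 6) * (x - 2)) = 5/(4*(x - 2)) - 9/(4*(x - 6))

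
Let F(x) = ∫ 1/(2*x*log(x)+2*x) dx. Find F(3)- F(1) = log(1 + log(3))/2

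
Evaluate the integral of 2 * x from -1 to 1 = 0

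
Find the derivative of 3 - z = -1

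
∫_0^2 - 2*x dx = -4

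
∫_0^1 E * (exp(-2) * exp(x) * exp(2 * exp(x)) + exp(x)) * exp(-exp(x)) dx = -exp(1 - E) + exp(-1 + E)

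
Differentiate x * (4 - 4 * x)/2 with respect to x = 2 - 4*x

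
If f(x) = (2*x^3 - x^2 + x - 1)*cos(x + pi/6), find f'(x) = -2*x^3*sin(x + pi/6) + x^2*sin(x + pi/6) + 6*x^2*cos(x + pi/6) - x*sin(x + pi/6) - 2*x*cos(x + pi/6) + sqrt(2)*sin(x + 5*pi/12)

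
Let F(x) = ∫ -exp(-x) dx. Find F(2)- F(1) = -exp(-1) + exp(-2)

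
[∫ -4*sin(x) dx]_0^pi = -8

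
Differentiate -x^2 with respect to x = -2*x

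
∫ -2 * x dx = -x^2 + C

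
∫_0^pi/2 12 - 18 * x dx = (-3 + 3*pi/2)*(1 - 3*pi/2) + 3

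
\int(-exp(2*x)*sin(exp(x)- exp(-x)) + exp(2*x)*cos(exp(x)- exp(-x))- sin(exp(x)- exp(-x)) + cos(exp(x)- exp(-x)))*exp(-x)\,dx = sqrt(2)*sin(2*sinh(x) + pi/4) + C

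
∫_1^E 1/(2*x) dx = 1/2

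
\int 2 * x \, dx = x^2 + C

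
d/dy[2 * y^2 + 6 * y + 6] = 4*y + 6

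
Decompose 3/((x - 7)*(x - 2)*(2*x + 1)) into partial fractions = 4/(25*(2*x + 1)) - 3/(25*(x - 2)) + 1/(25*(x - 7))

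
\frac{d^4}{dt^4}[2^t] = 2^t*log(2)^4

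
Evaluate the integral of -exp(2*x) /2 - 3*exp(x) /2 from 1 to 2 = -exp(4)/4 - 5*exp(2)/4 + 3*E/2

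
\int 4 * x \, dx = 2*x^2 + C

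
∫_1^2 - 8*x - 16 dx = -28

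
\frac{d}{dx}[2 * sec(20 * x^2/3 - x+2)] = 80*x*tan(20*x^2/3 - x + 2)*sec(20*x^2/3 - x + 2)/3 - 2*tan(20*x^2/3 - x + 2)*sec(20*x^2/3 - x + 2)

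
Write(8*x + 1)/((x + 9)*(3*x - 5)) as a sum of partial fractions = 43/(32*(3*x - 5)) + 71/(32*(x + 9))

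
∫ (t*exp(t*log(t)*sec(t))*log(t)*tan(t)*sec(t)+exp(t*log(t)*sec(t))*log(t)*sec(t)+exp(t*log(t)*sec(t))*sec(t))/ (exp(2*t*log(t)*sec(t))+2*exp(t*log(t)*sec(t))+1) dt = exp(t*log(t)*sec(t))/(exp(t*log(t)*sec(t)) + 1) + C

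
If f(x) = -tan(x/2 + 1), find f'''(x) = -3*tan(x/2 + 1)^4/4 - tan(x/2 + 1)^2 - 1/4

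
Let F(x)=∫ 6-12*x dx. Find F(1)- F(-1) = 12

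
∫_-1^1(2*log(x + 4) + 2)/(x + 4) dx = -(1 + log(3))^2 + (1 + log(5))^2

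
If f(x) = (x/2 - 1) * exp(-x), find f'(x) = (3 - x)*exp(-x)/2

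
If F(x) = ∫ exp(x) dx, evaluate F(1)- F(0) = -1 + E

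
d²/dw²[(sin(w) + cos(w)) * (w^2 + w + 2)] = -w^2*sin(w) - w^2*cos(w) - 5*w*sin(w) + 3*w*cos(w) - 2*sin(w) + 2*cos(w)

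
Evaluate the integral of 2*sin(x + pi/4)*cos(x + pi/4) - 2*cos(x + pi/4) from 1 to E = -(-1 + sin(pi/4 + 1))^2 + (-1 + sin(pi/4 + E))^2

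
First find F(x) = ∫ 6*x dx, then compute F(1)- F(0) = 3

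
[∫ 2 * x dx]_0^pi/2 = pi^2/4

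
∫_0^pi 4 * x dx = 2*pi^2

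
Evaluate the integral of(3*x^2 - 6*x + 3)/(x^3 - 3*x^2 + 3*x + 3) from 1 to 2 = -log(4) + log(5)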